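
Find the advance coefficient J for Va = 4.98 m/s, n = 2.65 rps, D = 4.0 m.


Formula: J = Va / (n * D)
Step 1 — n * D = 2.65 * 4.0 = 10.6
Step 2 — J = 4.98 / 10.6 ≈ 0.46981 (5 s.f.)

0.46981


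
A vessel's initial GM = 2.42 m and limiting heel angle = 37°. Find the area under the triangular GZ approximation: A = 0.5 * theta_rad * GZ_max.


Formula: GZ_max = GM * sin(theta); Area = 0.5 * theta_rad * GZ_max
Step 1 — GZ_max = 2.42 * sin(37°) = 2.42 * 0.601815 = 1.456392 m
Step 2 — theta_rad = 37 * pi/180 = 0.645772 rad
Step 3 — Area = 0.5 * 0.645772 * 1.456392 ≈ 0.47025 m·rad (5 s.f.)

0.47025 m·rad


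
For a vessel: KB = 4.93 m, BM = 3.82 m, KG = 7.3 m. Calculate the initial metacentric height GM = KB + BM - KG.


Formula: GM = KB + BM - KG
Step 1 — KM = KB + BM = 4.93 + 3.82 = 8.75 m
Step 2 — GM = KM - KG = 8.75 - 7.3 = 1.45 m

1.45 m


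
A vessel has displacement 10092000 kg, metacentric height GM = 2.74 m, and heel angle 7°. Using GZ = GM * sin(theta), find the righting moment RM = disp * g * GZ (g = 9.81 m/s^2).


Formula: GZ = GM * sin(theta); RM = disp * g * GZ
Step 1 — GZ = 2.74 * sin(7°) = 2.74 * 0.121869 = 0.333921 m
Step 2 — RM = 10092000 * 9.81 * 0.333921 ≈ 33059000 N·m (5 s.f.)

33059000 N·m


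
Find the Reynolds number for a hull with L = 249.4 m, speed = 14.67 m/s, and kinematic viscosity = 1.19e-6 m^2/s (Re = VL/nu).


Formula: Re = V * L / nu
Step 1 — V * L = 14.67 * 249.4 = 3658.698 m^2/s
Step 2 — Re = 3658.698 / 1.19e-6 = 3.07e+09

3.07e+09


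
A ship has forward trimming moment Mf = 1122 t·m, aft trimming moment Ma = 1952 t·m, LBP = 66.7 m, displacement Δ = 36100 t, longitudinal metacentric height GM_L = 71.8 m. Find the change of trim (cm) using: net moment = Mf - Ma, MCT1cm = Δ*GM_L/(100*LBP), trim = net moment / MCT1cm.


Formula: net trimming moment = Mf - Ma; MCT1cm = Δ*GM_L/(100*LBP); trim = net moment / MCT1cm
Step 1 — net trimming moment = 1122 - 1952 = -830 t·m
Step 2 — MCT1cm = 36100 * 71.8 / (100 * 66.7) = 388.6027 t·m/cm
Step 3 — trim = -830 / 388.6027 ≈ -2.1359 cm (5 s.f.)

-2.1359 cm


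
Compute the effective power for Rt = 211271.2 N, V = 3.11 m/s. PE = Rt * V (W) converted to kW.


Formula: PE = Rt * V / 1000 (kW)
Step 1 — PE (W) = 211271.2 * 3.11 = 657053.432 W
Step 2 — PE (kW) = 657053.432 / 1000 ≈ 657.05 kW (5 s.f.)

657.05 kW


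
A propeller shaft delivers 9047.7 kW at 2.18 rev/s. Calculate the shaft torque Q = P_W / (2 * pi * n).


Formula: Q = P_W / (2 * pi * n)
Step 1 — P_W = 9047.7 kW * 1000 = 9047700.0 W
Step 2 — 2 * pi * n = 2 * pi * 2.18 = 13.697344
Step 3 — Q = 9047700.0 / 13.697344 ≈ 660540 N·m (5 s.f.)

660540 N·m


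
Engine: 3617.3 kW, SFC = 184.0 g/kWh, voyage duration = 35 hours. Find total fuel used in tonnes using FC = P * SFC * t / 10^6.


Formula: FC (tonnes) = P * SFC * t / 1,000,000
Step 1 — P * SFC * t = 3617.3 * 184.0 * 35 = 23295412.0 g
Step 2 — FC (tonnes) = 23295412.0 / 1,000,000 ≈ 23.295 tonnes (5 s.f.)

23.295 tonnes


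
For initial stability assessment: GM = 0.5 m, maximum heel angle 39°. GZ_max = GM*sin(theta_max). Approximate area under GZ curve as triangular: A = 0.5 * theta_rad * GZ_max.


Formula: GZ_max = GM * sin(theta); Area = 0.5 * theta_rad * GZ_max
Step 1 — GZ_max = 0.5 * sin(39°) = 0.5 * 0.62932 = 0.31466 m
Step 2 — theta_rad = 39 * pi/180 = 0.680678 rad
Step 3 — Area = 0.5 * 0.680678 * 0.31466 ≈ 0.10709 m·rad (5 s.f.)

0.10709 m·rad


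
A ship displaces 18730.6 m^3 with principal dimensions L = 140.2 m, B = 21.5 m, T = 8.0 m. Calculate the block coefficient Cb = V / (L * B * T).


Formula: Cb = V / (L * B * T)
Step 1 — L * B * T = 140.2 * 21.5 * 8.0 = 24114.4 m^3
Step 2 — Cb = 18730.6 / 24114.4 ≈ 0.77674 (5 s.f.)

0.77674


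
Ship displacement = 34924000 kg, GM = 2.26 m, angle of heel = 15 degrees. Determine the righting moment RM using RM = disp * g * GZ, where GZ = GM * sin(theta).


Formula: GZ = GM * sin(theta); RM = disp * g * GZ
Step 1 — GZ = 2.26 * sin(15°) = 2.26 * 0.258819 = 0.584931 m
Step 2 — RM = 34924000 * 9.81 * 0.584931 ≈ 200400000 N·m (5 s.f.)

200400000 N·m


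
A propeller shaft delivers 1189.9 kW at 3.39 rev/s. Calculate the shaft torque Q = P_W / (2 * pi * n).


Formula: Q = P_W / (2 * pi * n)
Step 1 — P_W = 1189.9 kW * 1000 = 1189900.0 W
Step 2 — 2 * pi * n = 2 * pi * 3.39 = 21.299998
Step 3 — Q = 1189900.0 / 21.299998 ≈ 55864 N·m (5 s.f.)

55864 N·m


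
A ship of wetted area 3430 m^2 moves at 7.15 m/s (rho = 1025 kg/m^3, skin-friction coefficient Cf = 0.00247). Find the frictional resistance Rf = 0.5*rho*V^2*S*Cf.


Formula: Rf = 0.5 * rho * V^2 * S * Cf
Step 1 — V^2 = 7.15^2 = 51.1225
Step 2 — 0.5 * rho * V^2 = 0.5 * 1025 * 51.1225 = 26200.28125
Step 3 — Rf = 26200.28125 * 3430 * 0.00247 ≈ 221970 N (5 s.f.)

221970 N


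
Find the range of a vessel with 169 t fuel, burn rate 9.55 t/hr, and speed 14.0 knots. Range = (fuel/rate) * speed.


Formula: endurance = fuel / rate; range = endurance * speed
Step 1 — endurance = 169 / 9.55 = 17.6963 hours
Step 2 — range = 17.6963 * 14.0 ≈ 247.75 nautical miles (5 s.f.)

247.75 NM


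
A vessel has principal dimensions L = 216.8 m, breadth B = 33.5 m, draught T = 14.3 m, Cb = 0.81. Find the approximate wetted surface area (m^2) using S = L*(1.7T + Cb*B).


Formula: S = 1.7*L*T + V/T with V = Cb*L*B*T, i.e. S = L * (1.7*T + Cb*B)
Step 1 — 1.7*T = 1.7 * 14.3 = 24.31 m
Step 2 — Cb*B = 0.81 * 33.5 = 27.135 m
Step 3 — 1.7*T + Cb*B = 24.31 + 27.135 = 51.445 m
Step 4 — S = 216.8 * 51.445 ≈ 11153 m^2 (5 s.f.)

11153 m^2


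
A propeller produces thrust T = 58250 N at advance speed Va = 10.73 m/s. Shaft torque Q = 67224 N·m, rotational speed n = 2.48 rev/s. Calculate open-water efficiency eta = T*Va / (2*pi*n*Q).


Formula: eta = T * Va / (2 * pi * n * Q)
Step 1 — numerator = T * Va = 58250 * 10.73 = 625022.5
Step 2 — 2 * pi * n = 2 * pi * 2.48 = 15.5823
Step 3 — denominator = 15.5823 * 67224 = 1047504.54
Step 4 — eta = 625022.5 / 1047504.54 ≈ 0.59668 (5 s.f.)

0.59668


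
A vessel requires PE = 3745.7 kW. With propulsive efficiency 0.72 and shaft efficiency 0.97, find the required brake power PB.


Formula: PB = PE / (eta_D * eta_S)
Step 1 — combined efficiency = eta_D * eta_S = 0.72 * 0.97 = 0.6984
Step 2 — PB = 3745.7 / 0.6984 ≈ 5363.3 kW (5 s.f.)

5363.3 kW


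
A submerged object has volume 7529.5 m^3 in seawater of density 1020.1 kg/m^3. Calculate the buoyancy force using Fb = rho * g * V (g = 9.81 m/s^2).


Formula: Fb = rho * g * V
Substituting: Fb = 1020.1 * 9.81 * 7529.5
Intermediate: 1020.1 * 9.81 = 10007.181
Result: Fb = 10007.181 * 7529.5 ≈ 75349000 N (5 s.f.)

75349000 N


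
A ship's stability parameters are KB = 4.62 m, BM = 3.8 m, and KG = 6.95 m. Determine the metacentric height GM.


Formula: GM = KB + BM - KG
Step 1 — KM = KB + BM = 4.62 + 3.8 = 8.42 m
Step 2 — GM = KM - KG = 8.42 - 6.95 = 1.47 m

1.47 m


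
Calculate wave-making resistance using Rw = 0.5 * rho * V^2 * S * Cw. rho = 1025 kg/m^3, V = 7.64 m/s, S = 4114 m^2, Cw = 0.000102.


Formula: Rw = 0.5 * rho * V^2 * S * Cw
Step 1 — V^2 = 7.64^2 = 58.3696
Step 2 — 0.5 * rho * V^2 = 0.5 * 1025 * 58.3696 = 29914.42
Step 3 — Rw = 29914.42 * 4114 * 0.000102 ≈ 12553 N (5 s.f.)

12553 N


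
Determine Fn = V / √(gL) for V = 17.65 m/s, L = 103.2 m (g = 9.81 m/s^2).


Formula: Fn = V / sqrt(g * L)
Step 1 — g * L = 9.81 * 103.2 = 1012.392
Step 2 — sqrt(g * L) = sqrt(1012.392) = 31.818108
Step 3 — Fn = 17.65 / 31.818108 ≈ 0.55472 (5 s.f.)

0.55472


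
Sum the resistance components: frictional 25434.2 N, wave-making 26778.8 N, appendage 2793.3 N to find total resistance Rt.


Formula: Rt = Rf + Rw + Ra
Substituting: Rt = 25434.2 + 26778.8 + 2793.3
Result: Rt = 55006.3 N

55006.3 N


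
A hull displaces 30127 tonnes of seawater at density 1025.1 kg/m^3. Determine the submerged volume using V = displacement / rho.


Formula: V = mass / rho
Step 1 — convert tonnes to kg: 30127 t * 1000 = 30127000 kg
Step 2 — V = 30127000 / 1025.1 ≈ 29389 m^3 (5 s.f.)

29389 m^3


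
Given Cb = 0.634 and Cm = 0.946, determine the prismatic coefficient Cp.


Formula: Cp = Cb / Cm
Substituting: Cp = 0.634 / 0.946
Result: Cp ≈ 0.67019 (5 s.f.)

0.67019


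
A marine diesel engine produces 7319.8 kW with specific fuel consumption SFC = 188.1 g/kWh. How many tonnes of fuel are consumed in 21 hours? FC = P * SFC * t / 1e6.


Formula: FC (tonnes) = P * SFC * t / 1,000,000
Step 1 — P * SFC * t = 7319.8 * 188.1 * 21 = 28913941.98 g
Step 2 — FC (tonnes) = 28913941.98 / 1,000,000 ≈ 28.914 tonnes (5 s.f.)

28.914 tonnes


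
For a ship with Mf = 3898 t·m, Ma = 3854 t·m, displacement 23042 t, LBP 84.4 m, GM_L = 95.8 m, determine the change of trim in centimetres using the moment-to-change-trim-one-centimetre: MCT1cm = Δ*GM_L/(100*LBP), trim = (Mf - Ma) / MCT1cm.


Formula: net trimming moment = Mf - Ma; MCT1cm = Δ*GM_L/(100*LBP); trim = net moment / MCT1cm
Step 1 — net trimming moment = 3898 - 3854 = 44 t·m
Step 2 — MCT1cm = 23042 * 95.8 / (100 * 84.4) = 261.5431 t·m/cm
Step 3 — trim = 44 / 261.5431 ≈ 0.16823 cm (5 s.f.)

0.16823 cm


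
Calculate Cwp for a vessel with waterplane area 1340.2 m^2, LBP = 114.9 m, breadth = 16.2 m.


Formula: Cwp = Aw / (L * B)
Step 1 — L * B = 114.9 * 16.2 = 1861.38 m^2
Step 2 — Cwp = 1340.2 / 1861.38 ≈ 0.72000 (5 s.f.)

0.72000


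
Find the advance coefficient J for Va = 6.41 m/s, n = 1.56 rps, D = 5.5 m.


Formula: J = Va / (n * D)
Step 1 — n * D = 1.56 * 5.5 = 8.58
Step 2 — J = 6.41 / 8.58 ≈ 0.74709 (5 s.f.)

0.74709


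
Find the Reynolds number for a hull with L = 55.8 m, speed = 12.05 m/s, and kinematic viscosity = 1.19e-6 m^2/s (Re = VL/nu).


Formula: Re = V * L / nu
Step 1 — V * L = 12.05 * 55.8 = 672.39 m^2/s
Step 2 — Re = 672.39 / 1.19e-6 = 5.65e+08

5.65e+08


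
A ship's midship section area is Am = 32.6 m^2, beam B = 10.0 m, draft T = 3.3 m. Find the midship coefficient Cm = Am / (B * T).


Formula: Cm = Am / (B * T)
Step 1 — B * T = 10.0 * 3.3 = 33.0 m^2
Step 2 — Cm = 32.6 / 33.0 ≈ 0.98788 (5 s.f.)

0.98788


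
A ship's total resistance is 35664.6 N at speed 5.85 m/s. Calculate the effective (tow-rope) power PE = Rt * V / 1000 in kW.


Formula: PE = Rt * V / 1000 (kW)
Step 1 — PE (W) = 35664.6 * 5.85 = 208637.91 W
Step 2 — PE (kW) = 208637.91 / 1000 ≈ 208.64 kW (5 s.f.)

208.64 kW


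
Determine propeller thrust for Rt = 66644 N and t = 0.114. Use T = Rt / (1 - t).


Formula: T = Rt / (1 - t)
Step 1 — (1 - t) = 1 - 0.114 = 0.886
Step 2 — T = 66644 / 0.886 ≈ 75219 N (5 s.f.)

75219 N


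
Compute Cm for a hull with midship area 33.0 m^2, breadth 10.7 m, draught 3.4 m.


Formula: Cm = Am / (B * T)
Step 1 — B * T = 10.7 * 3.4 = 36.38 m^2
Step 2 — Cm = 33.0 / 36.38 ≈ 0.90709 (5 s.f.)

0.90709


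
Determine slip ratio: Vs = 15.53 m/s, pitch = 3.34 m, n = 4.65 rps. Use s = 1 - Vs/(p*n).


Formula: s = 1 - Vs / (p * n)
Step 1 — p * n = 3.34 * 4.65 = 15.531
Step 2 — Vs / (p*n) = 15.53 / 15.531 = 0.999936 (6 d.p.)
Step 3 — s = 1 - 0.999936 = 0.000064

0.000064


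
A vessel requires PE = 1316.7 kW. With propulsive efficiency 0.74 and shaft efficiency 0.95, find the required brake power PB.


Formula: PB = PE / (eta_D * eta_S)
Step 1 — combined efficiency = eta_D * eta_S = 0.74 * 0.95 = 0.703
Step 2 — PB = 1316.7 / 0.703 ≈ 1873.0 kW (5 s.f.)

1873.0 kW


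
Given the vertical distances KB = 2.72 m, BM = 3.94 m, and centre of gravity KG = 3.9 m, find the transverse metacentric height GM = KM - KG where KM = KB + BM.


Formula: GM = KB + BM - KG
Step 1 — KM = KB + BM = 2.72 + 3.94 = 6.66 m
Step 2 — GM = KM - KG = 6.66 - 3.9 = 2.76 m

2.76 m


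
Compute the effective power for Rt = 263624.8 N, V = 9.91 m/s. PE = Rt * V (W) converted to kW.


Formula: PE = Rt * V / 1000 (kW)
Step 1 — PE (W) = 263624.8 * 9.91 = 2612521.768 W
Step 2 — PE (kW) = 2612521.768 / 1000 ≈ 2612.5 kW (5 s.f.)

2612.5 kW


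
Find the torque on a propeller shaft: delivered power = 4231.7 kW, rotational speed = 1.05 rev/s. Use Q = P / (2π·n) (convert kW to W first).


Formula: Q = P_W / (2 * pi * n)
Step 1 — P_W = 4231.7 kW * 1000 = 4231700.0 W
Step 2 — 2 * pi * n = 2 * pi * 1.05 = 6.597345
Step 3 — Q = 4231700.0 / 6.597345 ≈ 641420 N·m (5 s.f.)

641420 N·m


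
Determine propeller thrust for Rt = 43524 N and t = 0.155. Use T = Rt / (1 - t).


Formula: T = Rt / (1 - t)
Step 1 — (1 - t) = 1 - 0.155 = 0.845
Step 2 — T = 43524 / 0.845 ≈ 51508 N (5 s.f.)

51508 N


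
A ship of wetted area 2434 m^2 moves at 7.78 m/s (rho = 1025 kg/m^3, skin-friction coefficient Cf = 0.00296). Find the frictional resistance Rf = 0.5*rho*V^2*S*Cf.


Formula: Rf = 0.5 * rho * V^2 * S * Cf
Step 1 — V^2 = 7.78^2 = 60.5284
Step 2 — 0.5 * rho * V^2 = 0.5 * 1025 * 60.5284 = 31020.805
Step 3 — Rf = 31020.805 * 2434 * 0.00296 ≈ 223490 N (5 s.f.)

223490 N


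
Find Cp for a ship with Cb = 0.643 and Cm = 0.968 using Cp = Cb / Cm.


Formula: Cp = Cb / Cm
Substituting: Cp = 0.643 / 0.968
Result: Cp ≈ 0.66426 (5 s.f.)

0.66426


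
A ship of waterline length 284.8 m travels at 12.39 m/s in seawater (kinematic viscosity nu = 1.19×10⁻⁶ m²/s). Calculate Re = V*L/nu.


Formula: Re = V * L / nu
Step 1 — V * L = 12.39 * 284.8 = 3528.672 m^2/s
Step 2 — Re = 3528.672 / 1.19e-6 = 2.97e+09

2.97e+09


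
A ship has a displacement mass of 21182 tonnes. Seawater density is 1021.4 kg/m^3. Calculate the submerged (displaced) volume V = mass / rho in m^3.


Formula: V = mass / rho
Step 1 — convert tonnes to kg: 21182 t * 1000 = 21182000 kg
Step 2 — V = 21182000 / 1021.4 ≈ 20738 m^3 (5 s.f.)

20738 m^3


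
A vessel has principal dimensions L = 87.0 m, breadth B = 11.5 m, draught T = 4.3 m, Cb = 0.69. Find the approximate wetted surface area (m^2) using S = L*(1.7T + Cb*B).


Formula: S = 1.7*L*T + V/T with V = Cb*L*B*T, i.e. S = L * (1.7*T + Cb*B)
Step 1 — 1.7*T = 1.7 * 4.3 = 7.31 m
Step 2 — Cb*B = 0.69 * 11.5 = 7.935 m
Step 3 — 1.7*T + Cb*B = 7.31 + 7.935 = 15.245 m
Step 4 — S = 87.0 * 15.245 ≈ 1326.3 m^2 (5 s.f.)

1326.3 m^2


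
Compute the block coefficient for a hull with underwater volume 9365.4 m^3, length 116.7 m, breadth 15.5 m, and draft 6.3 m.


Formula: Cb = V / (L * B * T)
Step 1 — L * B * T = 116.7 * 15.5 * 6.3 = 11395.755 m^3
Step 2 — Cb = 9365.4 / 11395.755 ≈ 0.82183 (5 s.f.)

0.82183


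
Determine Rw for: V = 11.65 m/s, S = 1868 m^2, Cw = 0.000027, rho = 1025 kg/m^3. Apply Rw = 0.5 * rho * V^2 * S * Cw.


Formula: Rw = 0.5 * rho * V^2 * S * Cw
Step 1 — V^2 = 11.65^2 = 135.7225
Step 2 — 0.5 * rho * V^2 = 0.5 * 1025 * 135.7225 = 69557.78125
Step 3 — Rw = 69557.78125 * 1868 * 0.000027 ≈ 3508.2 N (5 s.f.)

3508.2 N


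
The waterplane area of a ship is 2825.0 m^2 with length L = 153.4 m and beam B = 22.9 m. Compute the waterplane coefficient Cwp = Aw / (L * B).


Formula: Cwp = Aw / (L * B)
Step 1 — L * B = 153.4 * 22.9 = 3512.86 m^2
Step 2 — Cwp = 2825.0 / 3512.86 ≈ 0.80419 (5 s.f.)

0.80419


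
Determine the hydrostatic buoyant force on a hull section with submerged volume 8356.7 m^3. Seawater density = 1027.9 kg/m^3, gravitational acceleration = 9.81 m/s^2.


Formula: Fb = rho * g * V
Substituting: Fb = 1027.9 * 9.81 * 8356.7
Intermediate: 1027.9 * 9.81 = 10083.699
Result: Fb = 10083.699 * 8356.7 ≈ 84266000 N (5 s.f.)

84266000 N


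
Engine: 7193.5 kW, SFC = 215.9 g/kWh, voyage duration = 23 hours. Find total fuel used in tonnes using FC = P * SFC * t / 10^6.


Formula: FC (tonnes) = P * SFC * t / 1,000,000
Step 1 — P * SFC * t = 7193.5 * 215.9 * 23 = 35720762.95 g
Step 2 — FC (tonnes) = 35720762.95 / 1,000,000 ≈ 35.721 tonnes (5 s.f.)

35.721 tonnes


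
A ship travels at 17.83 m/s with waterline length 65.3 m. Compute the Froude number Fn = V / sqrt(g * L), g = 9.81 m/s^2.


Formula: Fn = V / sqrt(g * L)
Step 1 — g * L = 9.81 * 65.3 = 640.593
Step 2 — sqrt(g * L) = sqrt(640.593) = 25.309939
Step 3 — Fn = 17.83 / 25.309939 ≈ 0.70447 (5 s.f.)

0.70447


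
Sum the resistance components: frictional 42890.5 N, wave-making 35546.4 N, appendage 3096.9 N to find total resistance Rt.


Formula: Rt = Rf + Rw + Ra
Substituting: Rt = 42890.5 + 35546.4 + 3096.9
Result: Rt = 81533.8 N

81533.8 N


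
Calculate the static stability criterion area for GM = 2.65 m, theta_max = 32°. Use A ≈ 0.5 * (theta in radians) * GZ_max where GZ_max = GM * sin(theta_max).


Formula: GZ_max = GM * sin(theta); Area = 0.5 * theta_rad * GZ_max
Step 1 — GZ_max = 2.65 * sin(32°) = 2.65 * 0.529919 = 1.404285 m
Step 2 — theta_rad = 32 * pi/180 = 0.558505 rad
Step 3 — Area = 0.5 * 0.558505 * 1.404285 ≈ 0.39215 m·rad (5 s.f.)

0.39215 m·rad


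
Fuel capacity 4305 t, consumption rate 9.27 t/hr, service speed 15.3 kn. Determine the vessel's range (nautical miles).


Formula: endurance = fuel / rate; range = endurance * speed
Step 1 — endurance = 4305 / 9.27 = 464.4013 hours
Step 2 — range = 464.4013 * 15.3 ≈ 7105.3 nautical miles (5 s.f.)

7105.3 NM


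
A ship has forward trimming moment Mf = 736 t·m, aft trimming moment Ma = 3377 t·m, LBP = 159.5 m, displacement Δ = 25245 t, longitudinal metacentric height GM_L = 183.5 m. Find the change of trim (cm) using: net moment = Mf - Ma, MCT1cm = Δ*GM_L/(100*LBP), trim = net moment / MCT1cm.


Formula: net trimming moment = Mf - Ma; MCT1cm = Δ*GM_L/(100*LBP); trim = net moment / MCT1cm
Step 1 — net trimming moment = 736 - 3377 = -2641 t·m
Step 2 — MCT1cm = 25245 * 183.5 / (100 * 159.5) = 290.4362 t·m/cm
Step 3 — trim = -2641 / 290.4362 ≈ -9.0932 cm (5 s.f.)

-9.0932 cm


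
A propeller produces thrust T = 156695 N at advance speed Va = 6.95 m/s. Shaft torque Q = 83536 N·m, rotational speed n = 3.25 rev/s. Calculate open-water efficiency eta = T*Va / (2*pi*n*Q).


Formula: eta = T * Va / (2 * pi * n * Q)
Step 1 — numerator = T * Va = 156695 * 6.95 = 1089030.25
Step 2 — 2 * pi * n = 2 * pi * 3.25 = 20.420352
Step 3 — denominator = 20.420352 * 83536 = 1705834.52
Step 4 — eta = 1089030.25 / 1705834.52 ≈ 0.63841 (5 s.f.)

0.63841


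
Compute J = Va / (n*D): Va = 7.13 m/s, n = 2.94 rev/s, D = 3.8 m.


Formula: J = Va / (n * D)
Step 1 — n * D = 2.94 * 3.8 = 11.172
Step 2 — J = 7.13 / 11.172 ≈ 0.63820 (5 s.f.)

0.63820


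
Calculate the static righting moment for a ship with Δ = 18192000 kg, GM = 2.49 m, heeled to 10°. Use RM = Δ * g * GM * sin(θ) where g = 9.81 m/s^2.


Formula: GZ = GM * sin(theta); RM = disp * g * GZ
Step 1 — GZ = 2.49 * sin(10°) = 2.49 * 0.173648 = 0.432384 m
Step 2 — RM = 18192000 * 9.81 * 0.432384 ≈ 77165000 N·m (5 s.f.)

77165000 N·m


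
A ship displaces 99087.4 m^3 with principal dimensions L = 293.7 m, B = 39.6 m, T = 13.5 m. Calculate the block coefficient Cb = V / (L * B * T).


Formula: Cb = V / (L * B * T)
Step 1 — L * B * T = 293.7 * 39.6 * 13.5 = 157012.02 m^3
Step 2 — Cb = 99087.4 / 157012.02 ≈ 0.63108 (5 s.f.)

0.63108


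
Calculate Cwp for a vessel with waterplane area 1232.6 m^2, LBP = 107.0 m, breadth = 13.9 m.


Formula: Cwp = Aw / (L * B)
Step 1 — L * B = 107.0 * 13.9 = 1487.3 m^2
Step 2 — Cwp = 1232.6 / 1487.3 ≈ 0.82875 (5 s.f.)

0.82875


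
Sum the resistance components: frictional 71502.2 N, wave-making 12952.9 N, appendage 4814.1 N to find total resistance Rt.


Formula: Rt = Rf + Rw + Ra
Substituting: Rt = 71502.2 + 12952.9 + 4814.1
Result: Rt = 89269.2 N

89269.2 N


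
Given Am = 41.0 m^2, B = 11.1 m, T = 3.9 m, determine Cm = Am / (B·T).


Formula: Cm = Am / (B * T)
Step 1 — B * T = 11.1 * 3.9 = 43.29 m^2
Step 2 — Cm = 41.0 / 43.29 ≈ 0.94710 (5 s.f.)

0.94710


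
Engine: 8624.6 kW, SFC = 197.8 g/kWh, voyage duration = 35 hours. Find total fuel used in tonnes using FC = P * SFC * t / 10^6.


Formula: FC (tonnes) = P * SFC * t / 1,000,000
Step 1 — P * SFC * t = 8624.6 * 197.8 * 35 = 59708105.8 g
Step 2 — FC (tonnes) = 59708105.8 / 1,000,000 ≈ 59.708 tonnes (5 s.f.)

59.708 tonnes


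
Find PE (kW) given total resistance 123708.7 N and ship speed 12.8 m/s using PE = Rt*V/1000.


Formula: PE = Rt * V / 1000 (kW)
Step 1 — PE (W) = 123708.7 * 12.8 = 1583471.36 W
Step 2 — PE (kW) = 1583471.36 / 1000 ≈ 1583.5 kW (5 s.f.)

1583.5 kW


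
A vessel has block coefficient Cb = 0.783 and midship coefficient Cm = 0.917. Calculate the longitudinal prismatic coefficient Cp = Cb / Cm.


Formula: Cp = Cb / Cm
Substituting: Cp = 0.783 / 0.917
Result: Cp ≈ 0.85387 (5 s.f.)

0.85387


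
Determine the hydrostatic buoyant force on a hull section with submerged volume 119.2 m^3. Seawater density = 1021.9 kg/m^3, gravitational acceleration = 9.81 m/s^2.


Formula: Fb = rho * g * V
Substituting: Fb = 1021.9 * 9.81 * 119.2
Intermediate: 1021.9 * 9.81 = 10024.839
Result: Fb = 10024.839 * 119.2 ≈ 1195000 N (5 s.f.)

1195000 N


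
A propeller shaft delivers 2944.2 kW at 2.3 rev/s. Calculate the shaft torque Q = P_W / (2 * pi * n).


Formula: Q = P_W / (2 * pi * n)
Step 1 — P_W = 2944.2 kW * 1000 = 2944200.0 W
Step 2 — 2 * pi * n = 2 * pi * 2.3 = 14.451326
Step 3 — Q = 2944200.0 / 14.451326 ≈ 203730 N·m (5 s.f.)

203730 N·m


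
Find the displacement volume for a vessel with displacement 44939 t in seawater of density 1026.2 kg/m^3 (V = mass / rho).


Formula: V = mass / rho
Step 1 — convert tonnes to kg: 44939 t * 1000 = 44939000 kg
Step 2 — V = 44939000 / 1026.2 ≈ 43792 m^3 (5 s.f.)

43792 m^3


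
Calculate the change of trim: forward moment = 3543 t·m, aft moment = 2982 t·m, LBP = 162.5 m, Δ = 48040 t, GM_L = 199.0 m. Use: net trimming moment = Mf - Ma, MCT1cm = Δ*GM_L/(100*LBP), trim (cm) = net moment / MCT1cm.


Formula: net trimming moment = Mf - Ma; MCT1cm = Δ*GM_L/(100*LBP); trim = net moment / MCT1cm
Step 1 — net trimming moment = 3543 - 2982 = 561 t·m
Step 2 — MCT1cm = 48040 * 199.0 / (100 * 162.5) = 588.3052 t·m/cm
Step 3 — trim = 561 / 588.3052 ≈ 0.95359 cm (5 s.f.)

0.95359 cm


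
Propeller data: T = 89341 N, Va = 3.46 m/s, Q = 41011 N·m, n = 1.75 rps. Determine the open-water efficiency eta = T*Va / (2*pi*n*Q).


Formula: eta = T * Va / (2 * pi * n * Q)
Step 1 — numerator = T * Va = 89341 * 3.46 = 309119.86
Step 2 — 2 * pi * n = 2 * pi * 1.75 = 10.995574
Step 3 — denominator = 10.995574 * 41011 = 450939.49
Step 4 — eta = 309119.86 / 450939.49 ≈ 0.68550 (5 s.f.)

0.68550


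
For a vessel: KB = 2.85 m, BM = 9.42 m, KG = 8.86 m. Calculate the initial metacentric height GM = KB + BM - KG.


Formula: GM = KB + BM - KG
Step 1 — KM = KB + BM = 2.85 + 9.42 = 12.27 m
Step 2 — GM = KM - KG = 12.27 - 8.86 = 3.41 m

3.41 m


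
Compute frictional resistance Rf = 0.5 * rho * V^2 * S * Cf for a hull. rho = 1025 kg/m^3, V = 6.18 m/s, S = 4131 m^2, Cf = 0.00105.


Formula: Rf = 0.5 * rho * V^2 * S * Cf
Step 1 — V^2 = 6.18^2 = 38.1924
Step 2 — 0.5 * rho * V^2 = 0.5 * 1025 * 38.1924 = 19573.605
Step 3 — Rf = 19573.605 * 4131 * 0.00105 ≈ 84901 N (5 s.f.)

84901 N


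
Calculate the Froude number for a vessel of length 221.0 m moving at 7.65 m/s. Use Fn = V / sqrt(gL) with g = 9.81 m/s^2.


Formula: Fn = V / sqrt(g * L)
Step 1 — g * L = 9.81 * 221.0 = 2168.01
Step 2 — sqrt(g * L) = sqrt(2168.01) = 46.561894
Step 3 — Fn = 7.65 / 46.561894 ≈ 0.16430 (5 s.f.)

0.16430


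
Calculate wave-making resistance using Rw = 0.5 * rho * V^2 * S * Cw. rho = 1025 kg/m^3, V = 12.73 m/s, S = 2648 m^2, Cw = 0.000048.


Formula: Rw = 0.5 * rho * V^2 * S * Cw
Step 1 — V^2 = 12.73^2 = 162.0529
Step 2 — 0.5 * rho * V^2 = 0.5 * 1025 * 162.0529 = 83052.11125
Step 3 — Rw = 83052.11125 * 2648 * 0.000048 ≈ 10556 N (5 s.f.)

10556 N


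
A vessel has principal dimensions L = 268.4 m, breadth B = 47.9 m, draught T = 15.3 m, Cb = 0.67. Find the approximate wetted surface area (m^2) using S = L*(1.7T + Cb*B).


Formula: S = 1.7*L*T + V/T with V = Cb*L*B*T, i.e. S = L * (1.7*T + Cb*B)
Step 1 — 1.7*T = 1.7 * 15.3 = 26.01 m
Step 2 — Cb*B = 0.67 * 47.9 = 32.093 m
Step 3 — 1.7*T + Cb*B = 26.01 + 32.093 = 58.103 m
Step 4 — S = 268.4 * 58.103 ≈ 15595 m^2 (5 s.f.)

15595 m^2


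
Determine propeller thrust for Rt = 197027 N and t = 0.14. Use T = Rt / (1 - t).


Formula: T = Rt / (1 - t)
Step 1 — (1 - t) = 1 - 0.14 = 0.86
Step 2 — T = 197027 / 0.86 ≈ 229100 N (5 s.f.)

229100 N


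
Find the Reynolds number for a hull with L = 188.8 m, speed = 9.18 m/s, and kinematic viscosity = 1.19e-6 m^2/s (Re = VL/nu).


Formula: Re = V * L / nu
Step 1 — V * L = 9.18 * 188.8 = 1733.184 m^2/s
Step 2 — Re = 1733.184 / 1.19e-6 = 1.46e+09

1.46e+09


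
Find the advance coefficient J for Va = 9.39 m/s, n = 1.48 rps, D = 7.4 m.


Formula: J = Va / (n * D)
Step 1 — n * D = 1.48 * 7.4 = 10.952
Step 2 — J = 9.39 / 10.952 ≈ 0.85738 (5 s.f.)

0.85738


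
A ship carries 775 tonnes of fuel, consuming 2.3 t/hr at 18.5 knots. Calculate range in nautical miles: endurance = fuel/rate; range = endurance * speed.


Formula: endurance = fuel / rate; range = endurance * speed
Step 1 — endurance = 775 / 2.3 = 336.9565 hours
Step 2 — range = 336.9565 * 18.5 ≈ 6233.7 nautical miles (5 s.f.)

6233.7 NM


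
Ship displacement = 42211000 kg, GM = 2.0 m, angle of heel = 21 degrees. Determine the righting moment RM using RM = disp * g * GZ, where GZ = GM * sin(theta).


Formula: GZ = GM * sin(theta); RM = disp * g * GZ
Step 1 — GZ = 2.0 * sin(21°) = 2.0 * 0.358368 = 0.716736 m
Step 2 — RM = 42211000 * 9.81 * 0.716736 ≈ 296790000 N·m (5 s.f.)

296790000 N·m


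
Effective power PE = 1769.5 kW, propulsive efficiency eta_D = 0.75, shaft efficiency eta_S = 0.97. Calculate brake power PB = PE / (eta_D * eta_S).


Formula: PB = PE / (eta_D * eta_S)
Step 1 — combined efficiency = eta_D * eta_S = 0.75 * 0.97 = 0.7275
Step 2 — PB = 1769.5 / 0.7275 ≈ 2432.3 kW (5 s.f.)

2432.3 kW


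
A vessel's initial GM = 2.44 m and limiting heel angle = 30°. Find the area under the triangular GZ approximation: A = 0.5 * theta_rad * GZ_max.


Formula: GZ_max = GM * sin(theta); Area = 0.5 * theta_rad * GZ_max
Step 1 — GZ_max = 2.44 * sin(30°) = 2.44 * 0.5 = 1.22 m
Step 2 — theta_rad = 30 * pi/180 = 0.523599 rad
Step 3 — Area = 0.5 * 0.523599 * 1.22 ≈ 0.31940 m·rad (5 s.f.)

0.31940 m·rad


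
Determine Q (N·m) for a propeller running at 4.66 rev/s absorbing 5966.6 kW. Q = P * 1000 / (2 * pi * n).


Formula: Q = P_W / (2 * pi * n)
Step 1 — P_W = 5966.6 kW * 1000 = 5966600.0 W
Step 2 — 2 * pi * n = 2 * pi * 4.66 = 29.279644
Step 3 — Q = 5966600.0 / 29.279644 ≈ 203780 N·m (5 s.f.)

203780 N·m


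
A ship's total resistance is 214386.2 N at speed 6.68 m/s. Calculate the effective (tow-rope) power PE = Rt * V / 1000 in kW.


Formula: PE = Rt * V / 1000 (kW)
Step 1 — PE (W) = 214386.2 * 6.68 = 1432099.816 W
Step 2 — PE (kW) = 1432099.816 / 1000 ≈ 1432.1 kW (5 s.f.)

1432.1 kW


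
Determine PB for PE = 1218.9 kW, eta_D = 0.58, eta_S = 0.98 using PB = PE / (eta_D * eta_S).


Formula: PB = PE / (eta_D * eta_S)
Step 1 — combined efficiency = eta_D * eta_S = 0.58 * 0.98 = 0.5684
Step 2 — PB = 1218.9 / 0.5684 ≈ 2144.4 kW (5 s.f.)

2144.4 kW


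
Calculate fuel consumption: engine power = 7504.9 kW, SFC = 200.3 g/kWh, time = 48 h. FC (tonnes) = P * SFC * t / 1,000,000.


Formula: FC (tonnes) = P * SFC * t / 1,000,000
Step 1 — P * SFC * t = 7504.9 * 200.3 * 48 = 72155110.56 g
Step 2 — FC (tonnes) = 72155110.56 / 1,000,000 ≈ 72.155 tonnes (5 s.f.)

72.155 tonnes


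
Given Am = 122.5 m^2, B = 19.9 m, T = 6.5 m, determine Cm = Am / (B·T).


Formula: Cm = Am / (B * T)
Step 1 — B * T = 19.9 * 6.5 = 129.35 m^2
Step 2 — Cm = 122.5 / 129.35 ≈ 0.94704 (5 s.f.)

0.94704


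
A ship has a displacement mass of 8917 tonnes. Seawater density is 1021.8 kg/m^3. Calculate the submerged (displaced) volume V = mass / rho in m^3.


Formula: V = mass / rho
Step 1 — convert tonnes to kg: 8917 t * 1000 = 8917000 kg
Step 2 — V = 8917000 / 1021.8 ≈ 8726.8 m^3 (5 s.f.)

8726.8 m^3


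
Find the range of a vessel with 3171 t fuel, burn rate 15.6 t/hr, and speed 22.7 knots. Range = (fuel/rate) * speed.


Formula: endurance = fuel / rate; range = endurance * speed
Step 1 — endurance = 3171 / 15.6 = 203.2692 hours
Step 2 — range = 203.2692 * 22.7 ≈ 4614.2 nautical miles (5 s.f.)

4614.2 NM


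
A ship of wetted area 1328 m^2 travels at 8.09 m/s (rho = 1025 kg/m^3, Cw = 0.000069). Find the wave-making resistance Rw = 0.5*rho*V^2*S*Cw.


Formula: Rw = 0.5 * rho * V^2 * S * Cw
Step 1 — V^2 = 8.09^2 = 65.4481
Step 2 — 0.5 * rho * V^2 = 0.5 * 1025 * 65.4481 = 33542.15125
Step 3 — Rw = 33542.15125 * 1328 * 0.000069 ≈ 3073.5 N (5 s.f.)

3073.5 N


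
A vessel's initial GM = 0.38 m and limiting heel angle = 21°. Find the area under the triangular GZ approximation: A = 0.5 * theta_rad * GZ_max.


Formula: GZ_max = GM * sin(theta); Area = 0.5 * theta_rad * GZ_max
Step 1 — GZ_max = 0.38 * sin(21°) = 0.38 * 0.358368 = 0.13618 m
Step 2 — theta_rad = 21 * pi/180 = 0.366519 rad
Step 3 — Area = 0.5 * 0.366519 * 0.13618 ≈ 0.024956 m·rad (5 s.f.)

0.024956 m·rad


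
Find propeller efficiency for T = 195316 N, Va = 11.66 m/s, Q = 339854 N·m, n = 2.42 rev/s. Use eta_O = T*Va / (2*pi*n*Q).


Formula: eta = T * Va / (2 * pi * n * Q)
Step 1 — numerator = T * Va = 195316 * 11.66 = 2277384.56
Step 2 — 2 * pi * n = 2 * pi * 2.42 = 15.205308
Step 3 — denominator = 15.205308 * 339854 = 5167584.75
Step 4 — eta = 2277384.56 / 5167584.75 ≈ 0.44071 (5 s.f.)

0.44071


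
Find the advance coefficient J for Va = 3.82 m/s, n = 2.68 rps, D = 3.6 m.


Formula: J = Va / (n * D)
Step 1 — n * D = 2.68 * 3.6 = 9.648
Step 2 — J = 3.82 / 9.648 ≈ 0.39594 (5 s.f.)

0.39594


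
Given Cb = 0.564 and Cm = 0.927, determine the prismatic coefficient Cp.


Formula: Cp = Cb / Cm
Substituting: Cp = 0.564 / 0.927
Result: Cp ≈ 0.60841 (5 s.f.)

0.60841


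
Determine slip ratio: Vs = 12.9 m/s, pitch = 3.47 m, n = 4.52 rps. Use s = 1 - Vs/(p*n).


Formula: s = 1 - Vs / (p * n)
Step 1 — p * n = 3.47 * 4.52 = 15.6844
Step 2 — Vs / (p*n) = 12.9 / 15.6844 = 0.822473 (6 d.p.)
Step 3 — s = 1 - 0.822473 = 0.177527

0.177527


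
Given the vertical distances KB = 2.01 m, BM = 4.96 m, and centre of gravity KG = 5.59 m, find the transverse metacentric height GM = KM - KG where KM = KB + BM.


Formula: GM = KB + BM - KG
Step 1 — KM = KB + BM = 2.01 + 4.96 = 6.97 m
Step 2 — GM = KM - KG = 6.97 - 5.59 = 1.38 m

1.38 m


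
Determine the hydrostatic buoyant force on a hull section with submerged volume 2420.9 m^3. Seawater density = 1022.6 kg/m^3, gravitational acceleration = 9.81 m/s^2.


Formula: Fb = rho * g * V
Substituting: Fb = 1022.6 * 9.81 * 2420.9
Intermediate: 1022.6 * 9.81 = 10031.706
Result: Fb = 10031.706 * 2420.9 ≈ 24286000 N (5 s.f.)

24286000 N


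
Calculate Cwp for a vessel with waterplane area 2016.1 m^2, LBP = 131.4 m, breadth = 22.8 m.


Formula: Cwp = Aw / (L * B)
Step 1 — L * B = 131.4 * 22.8 = 2995.92 m^2
Step 2 — Cwp = 2016.1 / 2995.92 ≈ 0.67295 (5 s.f.)

0.67295


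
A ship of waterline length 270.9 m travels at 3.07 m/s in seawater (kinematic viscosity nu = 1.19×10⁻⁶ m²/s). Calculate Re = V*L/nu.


Formula: Re = V * L / nu
Step 1 — V * L = 3.07 * 270.9 = 831.663 m^2/s
Step 2 — Re = 831.663 / 1.19e-6 = 6.99e+08

6.99e+08


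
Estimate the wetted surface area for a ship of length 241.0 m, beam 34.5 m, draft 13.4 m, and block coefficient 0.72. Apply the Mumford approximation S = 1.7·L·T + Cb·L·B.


Formula: S = 1.7*L*T + V/T with V = Cb*L*B*T, i.e. S = L * (1.7*T + Cb*B)
Step 1 — 1.7*T = 1.7 * 13.4 = 22.78 m
Step 2 — Cb*B = 0.72 * 34.5 = 24.84 m
Step 3 — 1.7*T + Cb*B = 22.78 + 24.84 = 47.62 m
Step 4 — S = 241.0 * 47.62 ≈ 11476 m^2 (5 s.f.)

11476 m^2


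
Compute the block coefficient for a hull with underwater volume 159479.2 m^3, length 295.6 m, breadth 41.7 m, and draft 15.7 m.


Formula: Cb = V / (L * B * T)
Step 1 — L * B * T = 295.6 * 41.7 * 15.7 = 193526.364 m^3
Step 2 — Cb = 159479.2 / 193526.364 ≈ 0.82407 (5 s.f.)

0.82407


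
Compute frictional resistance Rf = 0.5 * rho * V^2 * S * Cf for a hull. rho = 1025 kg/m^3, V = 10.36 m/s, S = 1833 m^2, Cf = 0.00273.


Formula: Rf = 0.5 * rho * V^2 * S * Cf
Step 1 — V^2 = 10.36^2 = 107.3296
Step 2 — 0.5 * rho * V^2 = 0.5 * 1025 * 107.3296 = 55006.42
Step 3 — Rf = 55006.42 * 1833 * 0.00273 ≈ 275260 N (5 s.f.)

275260 N


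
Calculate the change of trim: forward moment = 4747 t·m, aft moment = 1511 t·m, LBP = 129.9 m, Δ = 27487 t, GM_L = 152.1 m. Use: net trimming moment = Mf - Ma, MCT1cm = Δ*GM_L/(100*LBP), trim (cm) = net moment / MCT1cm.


Formula: net trimming moment = Mf - Ma; MCT1cm = Δ*GM_L/(100*LBP); trim = net moment / MCT1cm
Step 1 — net trimming moment = 4747 - 1511 = 3236 t·m
Step 2 — MCT1cm = 27487 * 152.1 / (100 * 129.9) = 321.8455 t·m/cm
Step 3 — trim = 3236 / 321.8455 ≈ 10.055 cm (5 s.f.)

10.055 cm


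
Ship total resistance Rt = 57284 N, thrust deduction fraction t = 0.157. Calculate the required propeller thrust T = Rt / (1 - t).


Formula: T = Rt / (1 - t)
Step 1 — (1 - t) = 1 - 0.157 = 0.843
Step 2 — T = 57284 / 0.843 ≈ 67953 N (5 s.f.)

67953 N


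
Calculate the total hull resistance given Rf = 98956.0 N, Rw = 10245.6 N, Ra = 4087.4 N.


Formula: Rt = Rf + Rw + Ra
Substituting: Rt = 98956.0 + 10245.6 + 4087.4
Result: Rt = 113289.0 N

113289.0 N


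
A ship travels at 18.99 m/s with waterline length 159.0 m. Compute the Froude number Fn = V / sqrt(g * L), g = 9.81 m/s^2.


Formula: Fn = V / sqrt(g * L)
Step 1 — g * L = 9.81 * 159.0 = 1559.79
Step 2 — sqrt(g * L) = sqrt(1559.79) = 39.494177
Step 3 — Fn = 18.99 / 39.494177 ≈ 0.48083 (5 s.f.)

0.48083


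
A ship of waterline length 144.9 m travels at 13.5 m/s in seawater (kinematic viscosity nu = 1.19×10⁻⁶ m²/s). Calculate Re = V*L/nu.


Formula: Re = V * L / nu
Step 1 — V * L = 13.5 * 144.9 = 1956.15 m^2/s
Step 2 — Re = 1956.15 / 1.19e-6 = 1.64e+09

1.64e+09


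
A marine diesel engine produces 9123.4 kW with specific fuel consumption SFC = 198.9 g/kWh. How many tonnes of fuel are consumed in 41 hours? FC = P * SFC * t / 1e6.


Formula: FC (tonnes) = P * SFC * t / 1,000,000
Step 1 — P * SFC * t = 9123.4 * 198.9 * 41 = 74400414.66 g
Step 2 — FC (tonnes) = 74400414.66 / 1,000,000 ≈ 74.400 tonnes (5 s.f.)

74.400 tonnes


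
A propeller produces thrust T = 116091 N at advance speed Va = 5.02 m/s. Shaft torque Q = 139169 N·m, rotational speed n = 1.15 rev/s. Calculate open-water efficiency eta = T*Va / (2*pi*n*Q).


Formula: eta = T * Va / (2 * pi * n * Q)
Step 1 — numerator = T * Va = 116091 * 5.02 = 582776.82
Step 2 — 2 * pi * n = 2 * pi * 1.15 = 7.225663
Step 3 — denominator = 7.225663 * 139169 = 1005588.29
Step 4 — eta = 582776.82 / 1005588.29 ≈ 0.57954 (5 s.f.)

0.57954


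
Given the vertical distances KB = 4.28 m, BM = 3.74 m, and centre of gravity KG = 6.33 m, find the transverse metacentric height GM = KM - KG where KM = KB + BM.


Formula: GM = KB + BM - KG
Step 1 — KM = KB + BM = 4.28 + 3.74 = 8.02 m
Step 2 — GM = KM - KG = 8.02 - 6.33 = 1.69 m

1.69 m


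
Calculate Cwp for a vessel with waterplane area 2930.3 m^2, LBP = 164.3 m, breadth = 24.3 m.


Formula: Cwp = Aw / (L * B)
Step 1 — L * B = 164.3 * 24.3 = 3992.49 m^2
Step 2 — Cwp = 2930.3 / 3992.49 ≈ 0.73395 (5 s.f.)

0.73395


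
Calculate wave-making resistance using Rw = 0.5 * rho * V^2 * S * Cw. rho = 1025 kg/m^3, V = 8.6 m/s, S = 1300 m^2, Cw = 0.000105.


Formula: Rw = 0.5 * rho * V^2 * S * Cw
Step 1 — V^2 = 8.6^2 = 73.96
Step 2 — 0.5 * rho * V^2 = 0.5 * 1025 * 73.96 = 37904.5
Step 3 — Rw = 37904.5 * 1300 * 0.000105 ≈ 5174.0 N (5 s.f.)

5174.0 N


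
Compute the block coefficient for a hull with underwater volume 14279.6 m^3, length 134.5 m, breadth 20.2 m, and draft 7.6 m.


Formula: Cb = V / (L * B * T)
Step 1 — L * B * T = 134.5 * 20.2 * 7.6 = 20648.44 m^3
Step 2 — Cb = 14279.6 / 20648.44 ≈ 0.69156 (5 s.f.)

0.69156


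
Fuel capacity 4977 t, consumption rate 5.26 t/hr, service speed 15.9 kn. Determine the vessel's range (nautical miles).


Formula: endurance = fuel / rate; range = endurance * speed
Step 1 — endurance = 4977 / 5.26 = 946.1977 hours
Step 2 — range = 946.1977 * 15.9 ≈ 15045 nautical miles (5 s.f.)

15045 NM


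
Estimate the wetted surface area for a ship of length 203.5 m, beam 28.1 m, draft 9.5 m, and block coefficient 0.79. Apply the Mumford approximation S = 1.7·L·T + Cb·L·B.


Formula: S = 1.7*L*T + V/T with V = Cb*L*B*T, i.e. S = L * (1.7*T + Cb*B)
Step 1 — 1.7*T = 1.7 * 9.5 = 16.15 m
Step 2 — Cb*B = 0.79 * 28.1 = 22.199 m
Step 3 — 1.7*T + Cb*B = 16.15 + 22.199 = 38.349 m
Step 4 — S = 203.5 * 38.349 ≈ 7804.0 m^2 (5 s.f.)

7804.0 m^2


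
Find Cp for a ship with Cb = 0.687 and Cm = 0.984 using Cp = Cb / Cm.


Formula: Cp = Cb / Cm
Substituting: Cp = 0.687 / 0.984
Result: Cp ≈ 0.69817 (5 s.f.)

0.69817


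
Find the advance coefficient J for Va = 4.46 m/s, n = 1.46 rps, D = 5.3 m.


Formula: J = Va / (n * D)
Step 1 — n * D = 1.46 * 5.3 = 7.738
Step 2 — J = 4.46 / 7.738 ≈ 0.57638 (5 s.f.)

0.57638


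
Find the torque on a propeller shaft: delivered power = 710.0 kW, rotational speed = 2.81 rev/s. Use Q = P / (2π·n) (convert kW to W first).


Formula: Q = P_W / (2 * pi * n)
Step 1 — P_W = 710.0 kW * 1000 = 710000.0 W
Step 2 — 2 * pi * n = 2 * pi * 2.81 = 17.655751
Step 3 — Q = 710000.0 / 17.655751 ≈ 40214 N·m (5 s.f.)

40214 N·m


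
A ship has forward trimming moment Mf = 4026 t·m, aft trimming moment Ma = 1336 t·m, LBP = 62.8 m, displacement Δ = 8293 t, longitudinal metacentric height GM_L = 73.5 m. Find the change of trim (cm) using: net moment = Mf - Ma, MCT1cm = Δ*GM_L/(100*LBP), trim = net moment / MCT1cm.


Formula: net trimming moment = Mf - Ma; MCT1cm = Δ*GM_L/(100*LBP); trim = net moment / MCT1cm
Step 1 — net trimming moment = 4026 - 1336 = 2690 t·m
Step 2 — MCT1cm = 8293 * 73.5 / (100 * 62.8) = 97.0598 t·m/cm
Step 3 — trim = 2690 / 97.0598 ≈ 27.715 cm (5 s.f.)

27.715 cm


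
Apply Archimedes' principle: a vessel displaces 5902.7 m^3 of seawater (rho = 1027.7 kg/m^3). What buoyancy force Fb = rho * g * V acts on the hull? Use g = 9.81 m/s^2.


Formula: Fb = rho * g * V
Substituting: Fb = 1027.7 * 9.81 * 5902.7
Intermediate: 1027.7 * 9.81 = 10081.737
Result: Fb = 10081.737 * 5902.7 ≈ 59509000 N (5 s.f.)

59509000 N


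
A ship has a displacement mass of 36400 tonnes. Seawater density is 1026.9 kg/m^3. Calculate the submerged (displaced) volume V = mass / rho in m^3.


Formula: V = mass / rho
Step 1 — convert tonnes to kg: 36400 t * 1000 = 36400000 kg
Step 2 — V = 36400000 / 1026.9 ≈ 35446 m^3 (5 s.f.)

35446 m^3


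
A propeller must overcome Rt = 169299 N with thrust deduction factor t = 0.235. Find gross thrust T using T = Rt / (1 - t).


Formula: T = Rt / (1 - t)
Step 1 — (1 - t) = 1 - 0.235 = 0.765
Step 2 — T = 169299 / 0.765 ≈ 221310 N (5 s.f.)

221310 N


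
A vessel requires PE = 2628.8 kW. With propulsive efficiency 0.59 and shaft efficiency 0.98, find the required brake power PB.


Formula: PB = PE / (eta_D * eta_S)
Step 1 — combined efficiency = eta_D * eta_S = 0.59 * 0.98 = 0.5782
Step 2 — PB = 2628.8 / 0.5782 ≈ 4546.5 kW (5 s.f.)

4546.5 kW


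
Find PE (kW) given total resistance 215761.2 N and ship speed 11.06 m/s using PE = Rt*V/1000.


Formula: PE = Rt * V / 1000 (kW)
Step 1 — PE (W) = 215761.2 * 11.06 = 2386318.872 W
Step 2 — PE (kW) = 2386318.872 / 1000 ≈ 2386.3 kW (5 s.f.)

2386.3 kW
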